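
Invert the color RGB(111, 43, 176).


Invert: (255-R, 255-G, 255-B)
R: 255-111 = 144
G: 255-43 = 212
B: 255-176 = 79
= RGB(144, 212, 79)


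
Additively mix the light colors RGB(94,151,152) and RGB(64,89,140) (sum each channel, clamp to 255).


Additive: each channel = min(255, C₁+C₂)
R: 94+64 = 158 → 158
G: 151+89 = 240 → 240
B: 152+140 = 292 → 255
= RGB(158, 240, 255)


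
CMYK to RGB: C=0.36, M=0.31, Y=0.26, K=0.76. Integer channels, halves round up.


R = 255 × (1-C) × (1-K) = 255 × 0.64 × 0.24 = 39.168 → 39
G = 255 × (1-M) × (1-K) = 255 × 0.69 × 0.24 = 42.228 → 42
B = 255 × (1-Y) × (1-K) = 255 × 0.74 × 0.24 = 45.288 → 45
= RGB(39, 42, 45)


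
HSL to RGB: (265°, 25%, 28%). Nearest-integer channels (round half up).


H=265°, S=0.25, L=0.28
C = (1-|2L-1|)×S = (1-|-0.44|)×0.25 = 0.14
H' = H/60 = 265/60 ≈ 4.4167; X = C×(1-|H' mod 2 - 1|) ≈ 0.0583
m = L - C/2 = 0.28 - 0.07 = 0.21
Sector ⌊H'⌋ = 4 → (R',G',B') = (≈0.0583, 0.0, 0.14)
RGB = ((R'+m)×255, (G'+m)×255, (B'+m)×255) = (68.425, 53.55, 89.25)
Round half up → RGB(68, 54, 89)


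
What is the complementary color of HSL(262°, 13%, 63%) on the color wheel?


Complement = opposite side of color wheel = hue + 180°
H' = (262 + 180) mod 360 = 82°
S and L unchanged.
= HSL(82°, 13%, 63%)


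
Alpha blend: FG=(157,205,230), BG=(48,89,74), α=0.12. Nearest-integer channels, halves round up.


C = α×F + (1-α)×B, with 1-α = 0.88
R: 0.12×157 + 0.88×48 = 18.84 + 42.24 = 61.08 → 61
G: 0.12×205 + 0.88×89 = 24.60 + 78.32 = 102.92 → 103
B: 0.12×230 + 0.88×74 = 27.60 + 65.12 = 92.72 → 93
= RGB(61, 103, 93)


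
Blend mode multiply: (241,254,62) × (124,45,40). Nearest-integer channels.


Multiply: C = A×B/255, rounded to nearest integer
R: 241×124/255 = 29884/255 ≈ 117.192 → 117
G: 254×45/255 = 11430/255 ≈ 44.824 → 45
B: 62×40/255 = 2480/255 ≈ 9.725 → 10
= RGB(117, 45, 10)


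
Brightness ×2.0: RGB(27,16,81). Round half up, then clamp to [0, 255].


Multiply each channel by 2.0, round half up, clamp to [0, 255]
R: 27×2.0 = 54
G: 16×2.0 = 32
B: 81×2.0 = 162
= RGB(54, 32, 162)


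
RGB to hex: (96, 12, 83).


R = 96 → 60 (hex)
G = 12 → 0C (hex)
B = 83 → 53 (hex)
Hex = #600C53


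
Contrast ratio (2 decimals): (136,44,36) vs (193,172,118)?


Linearize each sRGB channel c=v/255: c/12.92 if c ≤ 0.04045 else ((c+0.055)/1.055)^2.4
L = 0.2126×R_lin + 0.7152×G_lin + 0.0722×B_lin
Color 1 (136,44,36):
  R=136: 136/255≈0.5333 > 0.04045 → ((0.5333+0.055)/1.055)^2.4 ≈ 0.24620
  G=44: 44/255≈0.1725 > 0.04045 → ((0.1725+0.055)/1.055)^2.4 ≈ 0.02519
  B=36: 36/255≈0.1412 > 0.04045 → ((0.1412+0.055)/1.055)^2.4 ≈ 0.01764
  L1 = 0.2126×0.24620 + 0.7152×0.02519 + 0.0722×0.01764 ≈ 0.07163
Color 2 (193,172,118):
  R=193: 193/255≈0.7569 > 0.04045 → ((0.7569+0.055)/1.055)^2.4 ≈ 0.53328
  G=172: 172/255≈0.6745 > 0.04045 → ((0.6745+0.055)/1.055)^2.4 ≈ 0.41254
  B=118: 118/255≈0.4627 > 0.04045 → ((0.4627+0.055)/1.055)^2.4 ≈ 0.18116
  L2 = 0.2126×0.53328 + 0.7152×0.41254 + 0.0722×0.18116 ≈ 0.42151
Lighter = 0.42151, Darker = 0.07163
Ratio = (L_lighter + 0.05) / (L_darker + 0.05)
Ratio = (0.42151 + 0.05) / (0.07163 + 0.05) = 0.47151 / 0.12163 ≈ 3.8766
Ratio ≈ 3.88:1


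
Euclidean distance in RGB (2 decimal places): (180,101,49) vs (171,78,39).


d = √[(R₁-R₂)² + (G₁-G₂)² + (B₁-B₂)²]
d = √[(180-171)² + (101-78)² + (49-39)²]
d = √[81 + 529 + 100]
d = √710
d ≈ 26.65


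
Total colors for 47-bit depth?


Colors = 2^bits = 2^47
= 140,737,488,355,328 colors


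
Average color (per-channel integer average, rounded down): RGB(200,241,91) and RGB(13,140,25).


Midpoint: each channel = ⌊(C₁+C₂)/2⌋
R: ⌊(200+13)/2⌋ = 106
G: ⌊(241+140)/2⌋ = 190
B: ⌊(91+25)/2⌋ = 58
= RGB(106, 190, 58)


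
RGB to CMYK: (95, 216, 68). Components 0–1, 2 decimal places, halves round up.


R'=95/255≈0.3725, G'=216/255≈0.8471, B'=68/255≈0.2667
K = 1 - max(R',G',B') = 1 - 216/255 = 39/255 = 0.15294… → 0.15
(1-R'-K)/(1-K) simplifies to (max-R)/max with max = 216:
C = (216-95)/216 = 121/216 = 0.56018… → 0.56
M = (216-216)/216 = 0/216 = 0 → 0.00
Y = (216-68)/216 = 148/216 = 0.68518… → 0.69
= CMYK(0.56, 0.00, 0.69, 0.15)


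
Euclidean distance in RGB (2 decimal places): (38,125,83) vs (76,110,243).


d = √[(R₁-R₂)² + (G₁-G₂)² + (B₁-B₂)²]
d = √[(38-76)² + (125-110)² + (83-243)²]
d = √[1444 + 225 + 25600]
d = √27269
d ≈ 165.13


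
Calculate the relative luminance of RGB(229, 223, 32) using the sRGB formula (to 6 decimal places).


Linearize each channel (sRGB transfer function): c = v/255; c_lin = c/12.92 if c ≤ 0.04045, else ((c+0.055)/1.055)^2.4
  R: 229/255 ≈ 0.898039 > 0.04045 → ((0.898039+0.055)/1.055)^2.4 ≈ 0.783538
  G: 223/255 ≈ 0.874510 > 0.04045 → ((0.874510+0.055)/1.055)^2.4 ≈ 0.737910
  B: 32/255 ≈ 0.125490 > 0.04045 → ((0.125490+0.055)/1.055)^2.4 ≈ 0.014444
R_lin = 0.783538, G_lin = 0.737910, B_lin = 0.014444
L = 0.2126×R + 0.7152×G + 0.0722×B
L = 0.2126×0.783538 + 0.7152×0.737910 + 0.0722×0.014444
L ≈ 0.695377


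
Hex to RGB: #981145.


98 → 152 (R)
11 → 17 (G)
45 → 69 (B)
= RGB(152, 17, 69)


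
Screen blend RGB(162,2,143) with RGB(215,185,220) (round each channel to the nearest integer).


Screen: C = 255 - (255-A)×(255-B)/255, rounded to nearest integer
R: 255 - (255-162)×(255-215)/255 = 255 - 3720/255 ≈ 255 - 14.588 = 240.412 → 240
G: 255 - (255-2)×(255-185)/255 = 255 - 17710/255 ≈ 255 - 69.451 = 185.549 → 186
B: 255 - (255-143)×(255-220)/255 = 255 - 3920/255 ≈ 255 - 15.373 = 239.627 → 240
= RGB(240, 186, 240)


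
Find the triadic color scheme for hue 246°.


Triadic: equally spaced at 120° intervals
H1 = 246°
H2 = (246 + 120) mod 360 = 6°
H3 = (246 + 240) mod 360 = 126°
Triadic = 246°, 6°, 126°


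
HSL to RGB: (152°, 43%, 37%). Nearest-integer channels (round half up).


H=152°, S=0.43, L=0.37
C = (1-|2L-1|)×S = (1-|-0.26|)×0.43 = 0.3182
H' = H/60 = 152/60 ≈ 2.5333; X = C×(1-|H' mod 2 - 1|) ≈ 0.1697
m = L - C/2 = 0.37 - 0.1591 = 0.2109
Sector ⌊H'⌋ = 2 → (R',G',B') = (0.0, 0.3182, ≈0.1697)
RGB = ((R'+m)×255, (G'+m)×255, (B'+m)×255) = (53.7795, 134.9205, 97.0547)
Round half up → RGB(54, 135, 97)


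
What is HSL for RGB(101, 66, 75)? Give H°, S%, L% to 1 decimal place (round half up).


Normalize: R'=101/255≈0.3961, G'=66/255≈0.2588, B'=75/255≈0.2941
Max=101/255, Min=66/255, Δ=Max-Min=35/255
L = (Max+Min)/2 = (101+66)/510 = 167/510 = 0.32745… → L = 32.7%
L ≤ 0.5 → S = Δ/(Max+Min) = 35/(101+66) = 35/167 = 0.20958… → S = 21.0%
(the 1/255 factors cancel in S and H, so raw channel differences can be used)
Max is R' → H = 60 × (((G-B)/Δ) mod 6) = 60 × (((66-75)/35) mod 6)
  (-9)/35 = -0.2571…; negative, so add 6 → 5.7428…
  H = 60 × 5.7428… = 344.571…° → H = 344.6°
= HSL(344.6°, 21.0%, 32.7%)


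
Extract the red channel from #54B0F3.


Color: #54B0F3
R = 54 = 84
G = B0 = 176
B = F3 = 243
Red = 84


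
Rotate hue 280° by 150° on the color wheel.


New hue = (H + rotation) mod 360
New hue = (280 + 150) mod 360
= 430 mod 360
= 70°


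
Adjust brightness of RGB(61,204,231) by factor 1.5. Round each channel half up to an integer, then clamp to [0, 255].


Multiply each channel by 1.5, round half up, clamp to [0, 255]
R: 61×1.5 = 91.5 → round → 92
G: 204×1.5 = 306 → clamp → 255
B: 231×1.5 = 346.5 → round → 347 → clamp → 255
= RGB(92, 255, 255)


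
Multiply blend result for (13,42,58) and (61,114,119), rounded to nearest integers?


Multiply: C = A×B/255, rounded to nearest integer
R: 13×61/255 = 793/255 ≈ 3.110 → 3
G: 42×114/255 = 4788/255 ≈ 18.776 → 19
B: 58×119/255 = 6902/255 ≈ 27.067 → 27
= RGB(3, 19, 27)


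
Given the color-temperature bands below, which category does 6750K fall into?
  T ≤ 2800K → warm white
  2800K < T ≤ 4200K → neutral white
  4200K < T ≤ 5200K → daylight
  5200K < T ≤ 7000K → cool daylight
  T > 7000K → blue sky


Temperature: 6750K
5200K < 6750K ≤ 7000K → cool daylight
Classification: cool daylight


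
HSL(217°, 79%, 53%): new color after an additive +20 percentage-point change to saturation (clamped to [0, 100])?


Original S = 79%
Adjustment = +20 percentage points
New S = 79 + (20) = 99
Clamp to [0, 100] → 99
= HSL(217°, 99%, 53%)


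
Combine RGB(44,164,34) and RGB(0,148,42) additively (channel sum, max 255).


Additive: each channel = min(255, C₁+C₂)
R: 44+0 = 44 → 44
G: 164+148 = 312 → 255
B: 34+42 = 76 → 76
= RGB(44, 255, 76)


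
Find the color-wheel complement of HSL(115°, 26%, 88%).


Complement = opposite side of color wheel = hue + 180°
H' = (115 + 180) mod 360 = 295°
S and L unchanged.
= HSL(295°, 26%, 88%)


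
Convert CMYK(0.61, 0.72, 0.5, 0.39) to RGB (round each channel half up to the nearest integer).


R = 255 × (1-C) × (1-K) = 255 × 0.39 × 0.61 = 60.6645 → 61
G = 255 × (1-M) × (1-K) = 255 × 0.28 × 0.61 = 43.554 → 44
B = 255 × (1-Y) × (1-K) = 255 × 0.50 × 0.61 = 77.775 → 78
= RGB(61, 44, 78)


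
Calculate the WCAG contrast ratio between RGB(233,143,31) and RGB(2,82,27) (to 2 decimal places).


Linearize each sRGB channel c=v/255: c/12.92 if c ≤ 0.04045 else ((c+0.055)/1.055)^2.4
L = 0.2126×R_lin + 0.7152×G_lin + 0.0722×B_lin
Color 1 (233,143,31):
  R=233: 233/255≈0.9137 > 0.04045 → ((0.9137+0.055)/1.055)^2.4 ≈ 0.81485
  G=143: 143/255≈0.5608 > 0.04045 → ((0.5608+0.055)/1.055)^2.4 ≈ 0.27468
  B=31: 31/255≈0.1216 > 0.04045 → ((0.1216+0.055)/1.055)^2.4 ≈ 0.01370
  L1 = 0.2126×0.81485 + 0.7152×0.27468 + 0.0722×0.01370 ≈ 0.37067
Color 2 (2,82,27):
  R=2: 2/255≈0.0078 ≤ 0.04045 → 0.0078/12.92 ≈ 0.00061
  G=82: 82/255≈0.3216 > 0.04045 → ((0.3216+0.055)/1.055)^2.4 ≈ 0.08438
  B=27: 27/255≈0.1059 > 0.04045 → ((0.1059+0.055)/1.055)^2.4 ≈ 0.01096
  L2 = 0.2126×0.00061 + 0.7152×0.08438 + 0.0722×0.01096 ≈ 0.06127
Lighter = 0.37067, Darker = 0.06127
Ratio = (L_lighter + 0.05) / (L_darker + 0.05)
Ratio = (0.37067 + 0.05) / (0.06127 + 0.05) = 0.42067 / 0.11127 ≈ 3.7808
Ratio ≈ 3.78:1


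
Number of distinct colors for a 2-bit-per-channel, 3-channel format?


Total bits = 2 bits/channel × 3 channels = 6 bits
Distinct colors = 2^6
= 64 colors


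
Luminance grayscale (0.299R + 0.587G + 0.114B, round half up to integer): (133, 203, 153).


Gray = 0.299×R + 0.587×G + 0.114×B
Gray = 0.299×133 + 0.587×203 + 0.114×153
Gray = 39.767 + 119.161 + 17.442
Gray = 176.370 → round half up → 176
Gray = 176


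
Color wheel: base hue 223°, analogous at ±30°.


Base hue: 223°
Left analog: (223 - 30) mod 360 = 193°
Right analog: (223 + 30) mod 360 = 253°
Analogous hues = 193° and 253°


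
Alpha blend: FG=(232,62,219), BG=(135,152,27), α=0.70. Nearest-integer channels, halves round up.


C = α×F + (1-α)×B, with 1-α = 0.30
R: 0.70×232 + 0.30×135 = 162.40 + 40.50 = 202.90 → 203
G: 0.70×62 + 0.30×152 = 43.40 + 45.60 = 89.00 → 89
B: 0.70×219 + 0.30×27 = 153.30 + 8.10 = 161.40 → 161
= RGB(203, 89, 161)


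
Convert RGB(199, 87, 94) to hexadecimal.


R = 199 → C7 (hex)
G = 87 → 57 (hex)
B = 94 → 5E (hex)
Hex = #C7575E


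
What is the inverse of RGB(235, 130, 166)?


Invert: (255-R, 255-G, 255-B)
R: 255-235 = 20
G: 255-130 = 125
B: 255-166 = 89
= RGB(20, 125, 89)


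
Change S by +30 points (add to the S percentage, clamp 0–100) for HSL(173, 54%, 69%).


Original S = 54%
Adjustment = +30 percentage points
New S = 54 + (30) = 84
Clamp to [0, 100] → 84
= HSL(173°, 84%, 69%)


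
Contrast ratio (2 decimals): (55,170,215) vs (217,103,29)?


Linearize each sRGB channel c=v/255: c/12.92 if c ≤ 0.04045 else ((c+0.055)/1.055)^2.4
L = 0.2126×R_lin + 0.7152×G_lin + 0.0722×B_lin
Color 1 (55,170,215):
  R=55: 55/255≈0.2157 > 0.04045 → ((0.2157+0.055)/1.055)^2.4 ≈ 0.03820
  G=170: 170/255≈0.6667 > 0.04045 → ((0.6667+0.055)/1.055)^2.4 ≈ 0.40198
  B=215: 215/255≈0.8431 > 0.04045 → ((0.8431+0.055)/1.055)^2.4 ≈ 0.67954
  L1 = 0.2126×0.03820 + 0.7152×0.40198 + 0.0722×0.67954 ≈ 0.34468
Color 2 (217,103,29):
  R=217: 217/255≈0.8510 > 0.04045 → ((0.8510+0.055)/1.055)^2.4 ≈ 0.69387
  G=103: 103/255≈0.4039 > 0.04045 → ((0.4039+0.055)/1.055)^2.4 ≈ 0.13563
  B=29: 29/255≈0.1137 > 0.04045 → ((0.1137+0.055)/1.055)^2.4 ≈ 0.01229
  L2 = 0.2126×0.69387 + 0.7152×0.13563 + 0.0722×0.01229 ≈ 0.24541
Lighter = 0.34468, Darker = 0.24541
Ratio = (L_lighter + 0.05) / (L_darker + 0.05)
Ratio = (0.34468 + 0.05) / (0.24541 + 0.05) = 0.39468 / 0.29541 ≈ 1.3360
Ratio ≈ 1.34:1


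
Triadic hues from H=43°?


Triadic: equally spaced at 120° intervals
H1 = 43°
H2 = (43 + 120) mod 360 = 163°
H3 = (43 + 240) mod 360 = 283°
Triadic = 43°, 163°, 283°


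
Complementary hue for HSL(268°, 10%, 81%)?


Complement = opposite side of color wheel = hue + 180°
H' = (268 + 180) mod 360 = 88°
S and L unchanged.
= HSL(88°, 10%, 81%)


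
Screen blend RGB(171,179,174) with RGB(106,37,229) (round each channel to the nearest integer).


Screen: C = 255 - (255-A)×(255-B)/255, rounded to nearest integer
R: 255 - (255-171)×(255-106)/255 = 255 - 12516/255 ≈ 255 - 49.082 = 205.918 → 206
G: 255 - (255-179)×(255-37)/255 = 255 - 16568/255 ≈ 255 - 64.973 = 190.027 → 190
B: 255 - (255-174)×(255-229)/255 = 255 - 2106/255 ≈ 255 - 8.259 = 246.741 → 247
= RGB(206, 190, 247)


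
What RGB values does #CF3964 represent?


CF → 207 (R)
39 → 57 (G)
64 → 100 (B)
= RGB(207, 57, 100)


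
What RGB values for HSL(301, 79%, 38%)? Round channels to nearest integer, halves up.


H=301°, S=0.79, L=0.38
C = (1-|2L-1|)×S = (1-|-0.24|)×0.79 = 0.6004
H' = H/60 = 301/60 ≈ 5.0167; X = C×(1-|H' mod 2 - 1|) ≈ 0.5904
m = L - C/2 = 0.38 - 0.3002 = 0.0798
Sector ⌊H'⌋ = 5 → (R',G',B') = (0.6004, 0.0, ≈0.5904)
RGB = ((R'+m)×255, (G'+m)×255, (B'+m)×255) = (173.451, 20.349, 170.8993)
Round half up → RGB(173, 20, 171)


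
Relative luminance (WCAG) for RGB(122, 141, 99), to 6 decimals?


Linearize each channel (sRGB transfer function): c = v/255; c_lin = c/12.92 if c ≤ 0.04045, else ((c+0.055)/1.055)^2.4
  R: 122/255 ≈ 0.478431 > 0.04045 → ((0.478431+0.055)/1.055)^2.4 ≈ 0.194618
  G: 141/255 ≈ 0.552941 > 0.04045 → ((0.552941+0.055)/1.055)^2.4 ≈ 0.266356
  B: 99/255 ≈ 0.388235 > 0.04045 → ((0.388235+0.055)/1.055)^2.4 ≈ 0.124772
R_lin = 0.194618, G_lin = 0.266356, B_lin = 0.124772
L = 0.2126×R + 0.7152×G + 0.0722×B
L = 0.2126×0.194618 + 0.7152×0.266356 + 0.0722×0.124772
L ≈ 0.240882


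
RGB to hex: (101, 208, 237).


R = 101 → 65 (hex)
G = 208 → D0 (hex)
B = 237 → ED (hex)
Hex = #65D0ED


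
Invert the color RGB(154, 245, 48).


Invert: (255-R, 255-G, 255-B)
R: 255-154 = 101
G: 255-245 = 10
B: 255-48 = 207
= RGB(101, 10, 207)


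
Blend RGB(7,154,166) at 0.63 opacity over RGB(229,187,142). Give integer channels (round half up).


C = α×F + (1-α)×B, with 1-α = 0.37
R: 0.63×7 + 0.37×229 = 4.41 + 84.73 = 89.14 → 89
G: 0.63×154 + 0.37×187 = 97.02 + 69.19 = 166.21 → 166
B: 0.63×166 + 0.37×142 = 104.58 + 52.54 = 157.12 → 157
= RGB(89, 166, 157)


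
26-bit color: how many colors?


Colors = 2^bits = 2^26
= 67,108,864 colors


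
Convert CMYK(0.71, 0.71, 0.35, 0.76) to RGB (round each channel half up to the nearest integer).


R = 255 × (1-C) × (1-K) = 255 × 0.29 × 0.24 = 17.748 → 18
G = 255 × (1-M) × (1-K) = 255 × 0.29 × 0.24 = 17.748 → 18
B = 255 × (1-Y) × (1-K) = 255 × 0.65 × 0.24 = 39.78 → 40
= RGB(18, 18, 40)


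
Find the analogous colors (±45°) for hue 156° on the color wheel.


Base hue: 156°
Left analog: (156 - 45) mod 360 = 111°
Right analog: (156 + 45) mod 360 = 201°
Analogous hues = 111° and 201°


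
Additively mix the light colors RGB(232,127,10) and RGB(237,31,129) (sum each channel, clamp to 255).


Additive: each channel = min(255, C₁+C₂)
R: 232+237 = 469 → 255
G: 127+31 = 158 → 158
B: 10+129 = 139 → 139
= RGB(255, 158, 139)


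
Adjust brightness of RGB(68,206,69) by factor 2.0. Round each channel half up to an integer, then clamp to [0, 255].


Multiply each channel by 2.0, round half up, clamp to [0, 255]
R: 68×2.0 = 136
G: 206×2.0 = 412 → clamp → 255
B: 69×2.0 = 138
= RGB(136, 255, 138)


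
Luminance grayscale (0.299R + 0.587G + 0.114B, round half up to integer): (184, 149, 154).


Gray = 0.299×R + 0.587×G + 0.114×B
Gray = 0.299×184 + 0.587×149 + 0.114×154
Gray = 55.016 + 87.463 + 17.556
Gray = 160.035 → round half up → 160
Gray = 160


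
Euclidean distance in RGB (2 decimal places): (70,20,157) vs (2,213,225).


d = √[(R₁-R₂)² + (G₁-G₂)² + (B₁-B₂)²]
d = √[(70-2)² + (20-213)² + (157-225)²]
d = √[4624 + 37249 + 4624]
d = √46497
d ≈ 215.63


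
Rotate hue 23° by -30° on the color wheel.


New hue = (H + rotation) mod 360
New hue = (23 -30) mod 360
= -7 mod 360
= 353°


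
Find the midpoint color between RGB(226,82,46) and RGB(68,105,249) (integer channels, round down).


Midpoint: each channel = ⌊(C₁+C₂)/2⌋
R: ⌊(226+68)/2⌋ = 147
G: ⌊(82+105)/2⌋ = 93
B: ⌊(46+249)/2⌋ = 147
= RGB(147, 93, 147)


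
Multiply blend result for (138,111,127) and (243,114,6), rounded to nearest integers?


Multiply: C = A×B/255, rounded to nearest integer
R: 138×243/255 = 33534/255 ≈ 131.506 → 132
G: 111×114/255 = 12654/255 ≈ 49.624 → 50
B: 127×6/255 = 762/255 ≈ 2.988 → 3
= RGB(132, 50, 3)


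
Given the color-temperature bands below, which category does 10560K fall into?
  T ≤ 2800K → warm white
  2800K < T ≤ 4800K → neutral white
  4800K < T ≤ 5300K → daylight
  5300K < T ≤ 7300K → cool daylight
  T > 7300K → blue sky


Temperature: 10560K
10560K > 7300K → blue sky
Classification: blue sky


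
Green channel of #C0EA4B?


Color: #C0EA4B
R = C0 = 192
G = EA = 234
B = 4B = 75
Green = 234


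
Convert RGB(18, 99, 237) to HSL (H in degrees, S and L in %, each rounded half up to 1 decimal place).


Normalize: R'=18/255≈0.0706, G'=99/255≈0.3882, B'=237/255≈0.9294
Max=237/255, Min=18/255, Δ=Max-Min=219/255
L = (Max+Min)/2 = (237+18)/510 = 255/510 = 0.5 → L = 50.0%
L ≤ 0.5 → S = Δ/(Max+Min) = 219/(237+18) = 219/255 = 0.85882… → S = 85.9%
(the 1/255 factors cancel in S and H, so raw channel differences can be used)
Max is B' → H = 60 × ((R-G)/Δ + 4) = 60 × ((18-99)/219 + 4)
  -81/219 + 4 = -0.3698… + 4 = 3.6301…
  H = 60 × 3.6301… = 217.808…° → H = 217.8°
= HSL(217.8°, 85.9%, 50.0%)


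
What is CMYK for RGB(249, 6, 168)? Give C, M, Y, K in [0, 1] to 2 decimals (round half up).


R'=249/255≈0.9765, G'=6/255≈0.0235, B'=168/255≈0.6588
K = 1 - max(R',G',B') = 1 - 249/255 = 6/255 = 0.02352… → 0.02
(1-R'-K)/(1-K) simplifies to (max-R)/max with max = 249:
C = (249-249)/249 = 0/249 = 0 → 0.00
M = (249-6)/249 = 243/249 = 0.97590… → 0.98
Y = (249-168)/249 = 81/249 = 0.32530… → 0.33
= CMYK(0.00, 0.98, 0.33, 0.02)


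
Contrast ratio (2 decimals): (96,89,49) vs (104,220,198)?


Linearize each sRGB channel c=v/255: c/12.92 if c ≤ 0.04045 else ((c+0.055)/1.055)^2.4
L = 0.2126×R_lin + 0.7152×G_lin + 0.0722×B_lin
Color 1 (96,89,49):
  R=96: 96/255≈0.3765 > 0.04045 → ((0.3765+0.055)/1.055)^2.4 ≈ 0.11697
  G=89: 89/255≈0.3490 > 0.04045 → ((0.3490+0.055)/1.055)^2.4 ≈ 0.09990
  B=49: 49/255≈0.1922 > 0.04045 → ((0.1922+0.055)/1.055)^2.4 ≈ 0.03071
  L1 = 0.2126×0.11697 + 0.7152×0.09990 + 0.0722×0.03071 ≈ 0.09853
Color 2 (104,220,198):
  R=104: 104/255≈0.4078 > 0.04045 → ((0.4078+0.055)/1.055)^2.4 ≈ 0.13843
  G=220: 220/255≈0.8627 > 0.04045 → ((0.8627+0.055)/1.055)^2.4 ≈ 0.71569
  B=198: 198/255≈0.7765 > 0.04045 → ((0.7765+0.055)/1.055)^2.4 ≈ 0.56471
  L2 = 0.2126×0.13843 + 0.7152×0.71569 + 0.0722×0.56471 ≈ 0.58207
Lighter = 0.58207, Darker = 0.09853
Ratio = (L_lighter + 0.05) / (L_darker + 0.05)
Ratio = (0.58207 + 0.05) / (0.09853 + 0.05) = 0.63207 / 0.14853 ≈ 4.2554
Ratio ≈ 4.26:1


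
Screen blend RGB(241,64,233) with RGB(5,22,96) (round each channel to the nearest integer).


Screen: C = 255 - (255-A)×(255-B)/255, rounded to nearest integer
R: 255 - (255-241)×(255-5)/255 = 255 - 3500/255 ≈ 255 - 13.725 = 241.275 → 241
G: 255 - (255-64)×(255-22)/255 = 255 - 44503/255 ≈ 255 - 174.522 = 80.478 → 80
B: 255 - (255-233)×(255-96)/255 = 255 - 3498/255 ≈ 255 - 13.718 = 241.282 → 241
= RGB(241, 80, 241)


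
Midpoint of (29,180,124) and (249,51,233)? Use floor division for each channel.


Midpoint: each channel = ⌊(C₁+C₂)/2⌋
R: ⌊(29+249)/2⌋ = 139
G: ⌊(180+51)/2⌋ = 115
B: ⌊(124+233)/2⌋ = 178
= RGB(139, 115, 178)


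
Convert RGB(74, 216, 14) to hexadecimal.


R = 74 → 4A (hex)
G = 216 → D8 (hex)
B = 14 → 0E (hex)
Hex = #4AD80E


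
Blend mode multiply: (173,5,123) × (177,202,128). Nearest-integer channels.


Multiply: C = A×B/255, rounded to nearest integer
R: 173×177/255 = 30621/255 ≈ 120.082 → 120
G: 5×202/255 = 1010/255 ≈ 3.961 → 4
B: 123×128/255 = 15744/255 ≈ 61.741 → 62
= RGB(120, 4, 62)


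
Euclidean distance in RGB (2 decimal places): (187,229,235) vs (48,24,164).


d = √[(R₁-R₂)² + (G₁-G₂)² + (B₁-B₂)²]
d = √[(187-48)² + (229-24)² + (235-164)²]
d = √[19321 + 42025 + 5041]
d = √66387
d ≈ 257.66


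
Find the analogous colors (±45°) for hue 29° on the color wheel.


Base hue: 29°
Left analog: (29 - 45) mod 360 = 344°
Right analog: (29 + 45) mod 360 = 74°
Analogous hues = 344° and 74°


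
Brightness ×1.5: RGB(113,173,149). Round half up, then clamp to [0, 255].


Multiply each channel by 1.5, round half up, clamp to [0, 255]
R: 113×1.5 = 169.5 → round → 170
G: 173×1.5 = 259.5 → round → 260 → clamp → 255
B: 149×1.5 = 223.5 → round → 224
= RGB(170, 255, 224)


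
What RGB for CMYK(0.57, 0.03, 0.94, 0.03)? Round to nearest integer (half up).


R = 255 × (1-C) × (1-K) = 255 × 0.43 × 0.97 = 106.3605 → 106
G = 255 × (1-M) × (1-K) = 255 × 0.97 × 0.97 = 239.9295 → 240
B = 255 × (1-Y) × (1-K) = 255 × 0.06 × 0.97 = 14.841 → 15
= RGB(106, 240, 15)


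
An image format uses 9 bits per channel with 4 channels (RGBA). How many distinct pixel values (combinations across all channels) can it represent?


Total bits = 9 bits/channel × 4 channels = 36 bits
Distinct pixel values = 2^36
= 68,719,476,736 pixel values


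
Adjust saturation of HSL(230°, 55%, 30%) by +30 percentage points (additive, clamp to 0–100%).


Original S = 55%
Adjustment = +30 percentage points
New S = 55 + (30) = 85
Clamp to [0, 100] → 85
= HSL(230°, 85%, 30%)


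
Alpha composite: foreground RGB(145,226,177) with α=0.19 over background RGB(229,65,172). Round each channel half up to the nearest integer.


C = α×F + (1-α)×B, with 1-α = 0.81
R: 0.19×145 + 0.81×229 = 27.55 + 185.49 = 213.04 → 213
G: 0.19×226 + 0.81×65 = 42.94 + 52.65 = 95.59 → 96
B: 0.19×177 + 0.81×172 = 33.63 + 139.32 = 172.95 → 173
= RGB(213, 96, 173)


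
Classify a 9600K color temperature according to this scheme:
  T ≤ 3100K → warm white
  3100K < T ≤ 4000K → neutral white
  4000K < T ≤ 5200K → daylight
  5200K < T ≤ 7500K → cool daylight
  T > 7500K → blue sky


Temperature: 9600K
9600K > 7500K → blue sky
Classification: blue sky


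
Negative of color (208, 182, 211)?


Invert: (255-R, 255-G, 255-B)
R: 255-208 = 47
G: 255-182 = 73
B: 255-211 = 44
= RGB(47, 73, 44)


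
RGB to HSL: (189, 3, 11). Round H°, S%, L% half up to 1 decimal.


Normalize: R'=189/255≈0.7412, G'=3/255≈0.0118, B'=11/255≈0.0431
Max=189/255, Min=3/255, Δ=Max-Min=186/255
L = (Max+Min)/2 = (189+3)/510 = 192/510 = 0.37647… → L = 37.6%
L ≤ 0.5 → S = Δ/(Max+Min) = 186/(189+3) = 186/192 = 0.96875 → S = 96.9%
(the 1/255 factors cancel in S and H, so raw channel differences can be used)
Max is R' → H = 60 × (((G-B)/Δ) mod 6) = 60 × (((3-11)/186) mod 6)
  (-8)/186 = -0.0430…; negative, so add 6 → 5.9569…
  H = 60 × 5.9569… = 357.419…° → H = 357.4°
= HSL(357.4°, 96.9%, 37.6%)


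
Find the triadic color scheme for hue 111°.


Triadic: equally spaced at 120° intervals
H1 = 111°
H2 = (111 + 120) mod 360 = 231°
H3 = (111 + 240) mod 360 = 351°
Triadic = 111°, 231°, 351°


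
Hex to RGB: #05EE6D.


05 → 5 (R)
EE → 238 (G)
6D → 109 (B)
= RGB(5, 238, 109)


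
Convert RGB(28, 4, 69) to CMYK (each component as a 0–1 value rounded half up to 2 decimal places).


R'=28/255≈0.1098, G'=4/255≈0.0157, B'=69/255≈0.2706
K = 1 - max(R',G',B') = 1 - 69/255 = 186/255 = 0.72941… → 0.73
(1-R'-K)/(1-K) simplifies to (max-R)/max with max = 69:
C = (69-28)/69 = 41/69 = 0.59420… → 0.59
M = (69-4)/69 = 65/69 = 0.94202… → 0.94
Y = (69-69)/69 = 0/69 = 0 → 0.00
= CMYK(0.59, 0.94, 0.00, 0.73)


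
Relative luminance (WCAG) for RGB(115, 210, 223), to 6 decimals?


Linearize each channel (sRGB transfer function): c = v/255; c_lin = c/12.92 if c ≤ 0.04045, else ((c+0.055)/1.055)^2.4
  R: 115/255 ≈ 0.450980 > 0.04045 → ((0.450980+0.055)/1.055)^2.4 ≈ 0.171441
  G: 210/255 ≈ 0.823529 > 0.04045 → ((0.823529+0.055)/1.055)^2.4 ≈ 0.644480
  B: 223/255 ≈ 0.874510 > 0.04045 → ((0.874510+0.055)/1.055)^2.4 ≈ 0.737910
R_lin = 0.171441, G_lin = 0.644480, B_lin = 0.737910
L = 0.2126×R + 0.7152×G + 0.0722×B
L = 0.2126×0.171441 + 0.7152×0.644480 + 0.0722×0.737910
L ≈ 0.550657


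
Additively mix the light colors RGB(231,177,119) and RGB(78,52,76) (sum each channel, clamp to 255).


Additive: each channel = min(255, C₁+C₂)
R: 231+78 = 309 → 255
G: 177+52 = 229 → 229
B: 119+76 = 195 → 195
= RGB(255, 229, 195)


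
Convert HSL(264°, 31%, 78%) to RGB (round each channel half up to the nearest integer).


H=264°, S=0.31, L=0.78
C = (1-|2L-1|)×S = (1-|0.56|)×0.31 = 0.1364
H' = H/60 = 264/60 ≈ 4.4000; X = C×(1-|H' mod 2 - 1|) = 0.05456
m = L - C/2 = 0.78 - 0.0682 = 0.7118
Sector ⌊H'⌋ = 4 → (R',G',B') = (0.05456, 0.0, 0.1364)
RGB = ((R'+m)×255, (G'+m)×255, (B'+m)×255) = (195.4218, 181.509, 216.291)
Round half up → RGB(195, 182, 216)


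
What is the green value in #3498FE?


Color: #3498FE
R = 34 = 52
G = 98 = 152
B = FE = 254
Green = 152


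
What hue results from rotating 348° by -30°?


New hue = (H + rotation) mod 360
New hue = (348 -30) mod 360
= 318 mod 360
= 318°


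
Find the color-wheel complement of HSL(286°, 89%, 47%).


Complement = opposite side of color wheel = hue + 180°
H' = (286 + 180) mod 360 = 106°
S and L unchanged.
= HSL(106°, 89%, 47%)


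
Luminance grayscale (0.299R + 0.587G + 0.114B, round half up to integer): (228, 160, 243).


Gray = 0.299×R + 0.587×G + 0.114×B
Gray = 0.299×228 + 0.587×160 + 0.114×243
Gray = 68.172 + 93.920 + 27.702
Gray = 189.794 → round half up → 190
Gray = 190


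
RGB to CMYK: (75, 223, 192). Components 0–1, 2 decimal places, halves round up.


R'=75/255≈0.2941, G'=223/255≈0.8745, B'=192/255≈0.7529
K = 1 - max(R',G',B') = 1 - 223/255 = 32/255 = 0.12549… → 0.13
(1-R'-K)/(1-K) simplifies to (max-R)/max with max = 223:
C = (223-75)/223 = 148/223 = 0.66367… → 0.66
M = (223-223)/223 = 0/223 = 0 → 0.00
Y = (223-192)/223 = 31/223 = 0.13901… → 0.14
= CMYK(0.66, 0.00, 0.14, 0.13)


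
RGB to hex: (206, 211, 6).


R = 206 → CE (hex)
G = 211 → D3 (hex)
B = 6 → 06 (hex)
Hex = #CED306


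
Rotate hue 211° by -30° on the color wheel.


New hue = (H + rotation) mod 360
New hue = (211 -30) mod 360
= 181 mod 360
= 181°


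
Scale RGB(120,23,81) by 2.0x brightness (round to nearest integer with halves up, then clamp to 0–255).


Multiply each channel by 2.0, round half up, clamp to [0, 255]
R: 120×2.0 = 240
G: 23×2.0 = 46
B: 81×2.0 = 162
= RGB(240, 46, 162)


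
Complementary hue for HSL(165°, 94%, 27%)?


Complement = opposite side of color wheel = hue + 180°
H' = (165 + 180) mod 360 = 345°
S and L unchanged.
= HSL(345°, 94%, 27%)


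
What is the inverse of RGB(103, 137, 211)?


Invert: (255-R, 255-G, 255-B)
R: 255-103 = 152
G: 255-137 = 118
B: 255-211 = 44
= RGB(152, 118, 44)


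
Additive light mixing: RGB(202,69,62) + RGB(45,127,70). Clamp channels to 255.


Additive: each channel = min(255, C₁+C₂)
R: 202+45 = 247 → 247
G: 69+127 = 196 → 196
B: 62+70 = 132 → 132
= RGB(247, 196, 132)


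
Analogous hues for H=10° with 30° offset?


Base hue: 10°
Left analog: (10 - 30) mod 360 = 340°
Right analog: (10 + 30) mod 360 = 40°
Analogous hues = 340° and 40°


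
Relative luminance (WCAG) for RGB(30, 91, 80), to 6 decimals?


Linearize each channel (sRGB transfer function): c = v/255; c_lin = c/12.92 if c ≤ 0.04045, else ((c+0.055)/1.055)^2.4
  R: 30/255 ≈ 0.117647 > 0.04045 → ((0.117647+0.055)/1.055)^2.4 ≈ 0.012983
  G: 91/255 ≈ 0.356863 > 0.04045 → ((0.356863+0.055)/1.055)^2.4 ≈ 0.104616
  B: 80/255 ≈ 0.313725 > 0.04045 → ((0.313725+0.055)/1.055)^2.4 ≈ 0.080220
R_lin = 0.012983, G_lin = 0.104616, B_lin = 0.080220
L = 0.2126×R + 0.7152×G + 0.0722×B
L = 0.2126×0.012983 + 0.7152×0.104616 + 0.0722×0.080220
L ≈ 0.083374


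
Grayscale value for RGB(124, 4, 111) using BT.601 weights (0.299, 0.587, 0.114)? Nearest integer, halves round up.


Gray = 0.299×R + 0.587×G + 0.114×B
Gray = 0.299×124 + 0.587×4 + 0.114×111
Gray = 37.076 + 2.348 + 12.654
Gray = 52.078 → round half up → 52
Gray = 52


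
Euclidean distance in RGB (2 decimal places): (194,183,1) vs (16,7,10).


d = √[(R₁-R₂)² + (G₁-G₂)² + (B₁-B₂)²]
d = √[(194-16)² + (183-7)² + (1-10)²]
d = √[31684 + 30976 + 81]
d = √62741
d ≈ 250.48


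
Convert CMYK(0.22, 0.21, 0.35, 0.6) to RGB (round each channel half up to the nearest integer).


R = 255 × (1-C) × (1-K) = 255 × 0.78 × 0.40 = 79.56 → 80
G = 255 × (1-M) × (1-K) = 255 × 0.79 × 0.40 = 80.58 → 81
B = 255 × (1-Y) × (1-K) = 255 × 0.65 × 0.40 = 66.3 → 66
= RGB(80, 81, 66)


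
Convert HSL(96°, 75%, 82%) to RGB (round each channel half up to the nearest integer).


H=96°, S=0.75, L=0.82
C = (1-|2L-1|)×S = (1-|0.64|)×0.75 = 0.27
H' = H/60 = 96/60 ≈ 1.6000; X = C×(1-|H' mod 2 - 1|) = 0.108
m = L - C/2 = 0.82 - 0.135 = 0.685
Sector ⌊H'⌋ = 1 → (R',G',B') = (0.108, 0.27, 0.0)
RGB = ((R'+m)×255, (G'+m)×255, (B'+m)×255) = (202.215, 243.525, 174.675)
Round half up → RGB(202, 244, 175)


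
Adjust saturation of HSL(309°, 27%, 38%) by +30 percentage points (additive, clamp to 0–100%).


Original S = 27%
Adjustment = +30 percentage points
New S = 27 + (30) = 57
Clamp to [0, 100] → 57
= HSL(309°, 57%, 38%)


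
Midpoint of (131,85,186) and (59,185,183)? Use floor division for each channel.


Midpoint: each channel = ⌊(C₁+C₂)/2⌋
R: ⌊(131+59)/2⌋ = 95
G: ⌊(85+185)/2⌋ = 135
B: ⌊(186+183)/2⌋ = 184
= RGB(95, 135, 184)


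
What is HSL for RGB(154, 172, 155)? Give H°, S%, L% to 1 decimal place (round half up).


Normalize: R'=154/255≈0.6039, G'=172/255≈0.6745, B'=155/255≈0.6078
Max=172/255, Min=154/255, Δ=Max-Min=18/255
L = (Max+Min)/2 = (172+154)/510 = 326/510 = 0.63921… → L = 63.9%
L > 0.5 → S = Δ/(2-Max-Min) = 18/(510-172-154) = 18/184 = 0.09782… → S = 9.8%
(the 1/255 factors cancel in S and H, so raw channel differences can be used)
Max is G' → H = 60 × ((B-R)/Δ + 2) = 60 × ((155-154)/18 + 2)
  1/18 + 2 = 0.0555… + 2 = 2.0555…
  H = 60 × 2.0555… = 123.333…° → H = 123.3°
= HSL(123.3°, 9.8%, 63.9%)


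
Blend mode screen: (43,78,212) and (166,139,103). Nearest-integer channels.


Screen: C = 255 - (255-A)×(255-B)/255, rounded to nearest integer
R: 255 - (255-43)×(255-166)/255 = 255 - 18868/255 ≈ 255 - 73.992 = 181.008 → 181
G: 255 - (255-78)×(255-139)/255 = 255 - 20532/255 ≈ 255 - 80.518 = 174.482 → 174
B: 255 - (255-212)×(255-103)/255 = 255 - 6536/255 ≈ 255 - 25.631 = 229.369 → 229
= RGB(181, 174, 229)


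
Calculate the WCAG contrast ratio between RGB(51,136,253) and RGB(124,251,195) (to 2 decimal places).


Linearize each sRGB channel c=v/255: c/12.92 if c ≤ 0.04045 else ((c+0.055)/1.055)^2.4
L = 0.2126×R_lin + 0.7152×G_lin + 0.0722×B_lin
Color 1 (51,136,253):
  R=51: 51/255≈0.2000 > 0.04045 → ((0.2000+0.055)/1.055)^2.4 ≈ 0.03310
  G=136: 136/255≈0.5333 > 0.04045 → ((0.5333+0.055)/1.055)^2.4 ≈ 0.24620
  B=253: 253/255≈0.9922 > 0.04045 → ((0.9922+0.055)/1.055)^2.4 ≈ 0.98225
  L1 = 0.2126×0.03310 + 0.7152×0.24620 + 0.0722×0.98225 ≈ 0.25404
Color 2 (124,251,195):
  R=124: 124/255≈0.4863 > 0.04045 → ((0.4863+0.055)/1.055)^2.4 ≈ 0.20156
  G=251: 251/255≈0.9843 > 0.04045 → ((0.9843+0.055)/1.055)^2.4 ≈ 0.96469
  B=195: 195/255≈0.7647 > 0.04045 → ((0.7647+0.055)/1.055)^2.4 ≈ 0.54572
  L2 = 0.2126×0.20156 + 0.7152×0.96469 + 0.0722×0.54572 ≈ 0.77220
Lighter = 0.77220, Darker = 0.25404
Ratio = (L_lighter + 0.05) / (L_darker + 0.05)
Ratio = (0.77220 + 0.05) / (0.25404 + 0.05) = 0.82220 / 0.30404 ≈ 2.7042
Ratio ≈ 2.70:1


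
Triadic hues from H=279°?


Triadic: equally spaced at 120° intervals
H1 = 279°
H2 = (279 + 120) mod 360 = 39°
H3 = (279 + 240) mod 360 = 159°
Triadic = 279°, 39°, 159°


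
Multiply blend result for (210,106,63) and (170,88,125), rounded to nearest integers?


Multiply: C = A×B/255, rounded to nearest integer
R: 210×170/255 = 35700/255 ≈ 140.000 → 140
G: 106×88/255 = 9328/255 ≈ 36.580 → 37
B: 63×125/255 = 7875/255 ≈ 30.882 → 31
= RGB(140, 37, 31)


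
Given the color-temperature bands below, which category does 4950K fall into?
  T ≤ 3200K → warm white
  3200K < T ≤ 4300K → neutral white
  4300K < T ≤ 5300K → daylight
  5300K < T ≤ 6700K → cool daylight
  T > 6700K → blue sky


Temperature: 4950K
4300K < 4950K ≤ 5300K → daylight
Classification: daylight


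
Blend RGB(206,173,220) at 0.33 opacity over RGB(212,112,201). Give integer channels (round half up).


C = α×F + (1-α)×B, with 1-α = 0.67
R: 0.33×206 + 0.67×212 = 67.98 + 142.04 = 210.02 → 210
G: 0.33×173 + 0.67×112 = 57.09 + 75.04 = 132.13 → 132
B: 0.33×220 + 0.67×201 = 72.60 + 134.67 = 207.27 → 207
= RGB(210, 132, 207)


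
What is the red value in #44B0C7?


Color: #44B0C7
R = 44 = 68
G = B0 = 176
B = C7 = 199
Red = 68


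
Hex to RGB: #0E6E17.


0E → 14 (R)
6E → 110 (G)
17 → 23 (B)
= RGB(14, 110, 23)


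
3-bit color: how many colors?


Colors = 2^bits = 2^3
= 8 colors


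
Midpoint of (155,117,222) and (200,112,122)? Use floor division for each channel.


Midpoint: each channel = ⌊(C₁+C₂)/2⌋
R: ⌊(155+200)/2⌋ = 177
G: ⌊(117+112)/2⌋ = 114
B: ⌊(222+122)/2⌋ = 172
= RGB(177, 114, 172)


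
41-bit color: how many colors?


Colors = 2^bits = 2^41
= 2,199,023,255,552 colors


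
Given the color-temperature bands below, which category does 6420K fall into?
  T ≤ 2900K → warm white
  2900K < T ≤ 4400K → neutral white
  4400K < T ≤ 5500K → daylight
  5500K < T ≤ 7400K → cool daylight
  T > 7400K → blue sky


Temperature: 6420K
5500K < 6420K ≤ 7400K → cool daylight
Classification: cool daylight


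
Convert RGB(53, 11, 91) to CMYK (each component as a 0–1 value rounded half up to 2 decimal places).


R'=53/255≈0.2078, G'=11/255≈0.0431, B'=91/255≈0.3569
K = 1 - max(R',G',B') = 1 - 91/255 = 164/255 = 0.64313… → 0.64
(1-R'-K)/(1-K) simplifies to (max-R)/max with max = 91:
C = (91-53)/91 = 38/91 = 0.41758… → 0.42
M = (91-11)/91 = 80/91 = 0.87912… → 0.88
Y = (91-91)/91 = 0/91 = 0 → 0.00
= CMYK(0.42, 0.88, 0.00, 0.64)


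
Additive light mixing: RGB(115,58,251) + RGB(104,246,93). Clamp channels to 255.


Additive: each channel = min(255, C₁+C₂)
R: 115+104 = 219 → 219
G: 58+246 = 304 → 255
B: 251+93 = 344 → 255
= RGB(219, 255, 255)


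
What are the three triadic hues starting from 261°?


Triadic: equally spaced at 120° intervals
H1 = 261°
H2 = (261 + 120) mod 360 = 21°
H3 = (261 + 240) mod 360 = 141°
Triadic = 261°, 21°, 141°


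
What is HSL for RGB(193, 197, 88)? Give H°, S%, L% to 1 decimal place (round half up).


Normalize: R'=193/255≈0.7569, G'=197/255≈0.7725, B'=88/255≈0.3451
Max=197/255, Min=88/255, Δ=Max-Min=109/255
L = (Max+Min)/2 = (197+88)/510 = 285/510 = 0.55882… → L = 55.9%
L > 0.5 → S = Δ/(2-Max-Min) = 109/(510-197-88) = 109/225 = 0.48444… → S = 48.4%
(the 1/255 factors cancel in S and H, so raw channel differences can be used)
Max is G' → H = 60 × ((B-R)/Δ + 2) = 60 × ((88-193)/109 + 2)
  -105/109 + 2 = -0.9633… + 2 = 1.0366…
  H = 60 × 1.0366… = 62.201…° → H = 62.2°
= HSL(62.2°, 48.4%, 55.9%)


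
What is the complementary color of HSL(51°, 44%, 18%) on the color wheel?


Complement = opposite side of color wheel = hue + 180°
H' = (51 + 180) mod 360 = 231°
S and L unchanged.
= HSL(231°, 44%, 18%)


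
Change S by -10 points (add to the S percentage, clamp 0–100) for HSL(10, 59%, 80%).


Original S = 59%
Adjustment = -10 percentage points
New S = 59 + (-10) = 49
Clamp to [0, 100] → 49
= HSL(10°, 49%, 80%)


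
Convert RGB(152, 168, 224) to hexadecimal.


R = 152 → 98 (hex)
G = 168 → A8 (hex)
B = 224 → E0 (hex)
Hex = #98A8E0


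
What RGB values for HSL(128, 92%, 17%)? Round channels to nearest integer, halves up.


H=128°, S=0.92, L=0.17
C = (1-|2L-1|)×S = (1-|-0.66|)×0.92 = 0.3128
H' = H/60 = 128/60 ≈ 2.1333; X = C×(1-|H' mod 2 - 1|) ≈ 0.0417
m = L - C/2 = 0.17 - 0.1564 = 0.0136
Sector ⌊H'⌋ = 2 → (R',G',B') = (0.0, 0.3128, ≈0.0417)
RGB = ((R'+m)×255, (G'+m)×255, (B'+m)×255) = (3.468, 83.232, 14.1032)
Round half up → RGB(3, 83, 14)


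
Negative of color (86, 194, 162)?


Invert: (255-R, 255-G, 255-B)
R: 255-86 = 169
G: 255-194 = 61
B: 255-162 = 93
= RGB(169, 61, 93)


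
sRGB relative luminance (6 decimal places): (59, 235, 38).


Linearize each channel (sRGB transfer function): c = v/255; c_lin = c/12.92 if c ≤ 0.04045, else ((c+0.055)/1.055)^2.4
  R: 59/255 ≈ 0.231373 > 0.04045 → ((0.231373+0.055)/1.055)^2.4 ≈ 0.043735
  G: 235/255 ≈ 0.921569 > 0.04045 → ((0.921569+0.055)/1.055)^2.4 ≈ 0.830770
  B: 38/255 ≈ 0.149020 > 0.04045 → ((0.149020+0.055)/1.055)^2.4 ≈ 0.019382
R_lin = 0.043735, G_lin = 0.830770, B_lin = 0.019382
L = 0.2126×R + 0.7152×G + 0.0722×B
L = 0.2126×0.043735 + 0.7152×0.830770 + 0.0722×0.019382
L ≈ 0.604864


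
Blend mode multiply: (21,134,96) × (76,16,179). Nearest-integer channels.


Multiply: C = A×B/255, rounded to nearest integer
R: 21×76/255 = 1596/255 ≈ 6.259 → 6
G: 134×16/255 = 2144/255 ≈ 8.408 → 8
B: 96×179/255 = 17184/255 ≈ 67.388 → 67
= RGB(6, 8, 67)


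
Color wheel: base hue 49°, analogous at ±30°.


Base hue: 49°
Left analog: (49 - 30) mod 360 = 19°
Right analog: (49 + 30) mod 360 = 79°
Analogous hues = 19° and 79°


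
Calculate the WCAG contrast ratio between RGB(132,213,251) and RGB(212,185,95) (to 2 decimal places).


Linearize each sRGB channel c=v/255: c/12.92 if c ≤ 0.04045 else ((c+0.055)/1.055)^2.4
L = 0.2126×R_lin + 0.7152×G_lin + 0.0722×B_lin
Color 1 (132,213,251):
  R=132: 132/255≈0.5176 > 0.04045 → ((0.5176+0.055)/1.055)^2.4 ≈ 0.23074
  G=213: 213/255≈0.8353 > 0.04045 → ((0.8353+0.055)/1.055)^2.4 ≈ 0.66539
  B=251: 251/255≈0.9843 > 0.04045 → ((0.9843+0.055)/1.055)^2.4 ≈ 0.96469
  L1 = 0.2126×0.23074 + 0.7152×0.66539 + 0.0722×0.96469 ≈ 0.59459
Color 2 (212,185,95):
  R=212: 212/255≈0.8314 > 0.04045 → ((0.8314+0.055)/1.055)^2.4 ≈ 0.65837
  G=185: 185/255≈0.7255 > 0.04045 → ((0.7255+0.055)/1.055)^2.4 ≈ 0.48515
  B=95: 95/255≈0.3725 > 0.04045 → ((0.3725+0.055)/1.055)^2.4 ≈ 0.11444
  L2 = 0.2126×0.65837 + 0.7152×0.48515 + 0.0722×0.11444 ≈ 0.49521
Lighter = 0.59459, Darker = 0.49521
Ratio = (L_lighter + 0.05) / (L_darker + 0.05)
Ratio = (0.59459 + 0.05) / (0.49521 + 0.05) = 0.64459 / 0.54521 ≈ 1.1823
Ratio ≈ 1.18:1
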